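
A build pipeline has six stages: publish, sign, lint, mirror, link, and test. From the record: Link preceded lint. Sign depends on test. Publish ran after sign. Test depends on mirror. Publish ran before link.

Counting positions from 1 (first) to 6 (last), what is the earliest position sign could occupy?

Mirror and test must both come before sign — 2 forced predecessors.
Nothing else is forced ahead of sign, so its earliest slot is position 2 + 1 = 3.

3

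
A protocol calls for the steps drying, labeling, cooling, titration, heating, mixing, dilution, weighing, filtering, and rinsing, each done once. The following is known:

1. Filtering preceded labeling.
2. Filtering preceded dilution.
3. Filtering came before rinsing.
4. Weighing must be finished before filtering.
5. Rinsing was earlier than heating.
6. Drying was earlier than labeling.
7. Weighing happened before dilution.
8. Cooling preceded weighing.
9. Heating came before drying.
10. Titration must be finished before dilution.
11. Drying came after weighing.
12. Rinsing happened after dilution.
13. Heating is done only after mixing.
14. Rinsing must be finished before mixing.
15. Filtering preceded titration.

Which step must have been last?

labeling

Every other step has a chain of constraints placing it before labeling, so labeling is last.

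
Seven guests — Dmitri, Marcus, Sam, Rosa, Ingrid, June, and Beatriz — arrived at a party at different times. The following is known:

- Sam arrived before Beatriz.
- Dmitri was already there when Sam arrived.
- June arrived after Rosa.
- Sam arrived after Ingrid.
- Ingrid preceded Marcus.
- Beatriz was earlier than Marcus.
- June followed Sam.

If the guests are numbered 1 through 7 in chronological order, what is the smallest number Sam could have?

Dmitri and Ingrid must both come before Sam — 2 forced predecessors.
Nothing else is forced ahead of Sam, so their earliest slot is position 2 + 1 = 3.

3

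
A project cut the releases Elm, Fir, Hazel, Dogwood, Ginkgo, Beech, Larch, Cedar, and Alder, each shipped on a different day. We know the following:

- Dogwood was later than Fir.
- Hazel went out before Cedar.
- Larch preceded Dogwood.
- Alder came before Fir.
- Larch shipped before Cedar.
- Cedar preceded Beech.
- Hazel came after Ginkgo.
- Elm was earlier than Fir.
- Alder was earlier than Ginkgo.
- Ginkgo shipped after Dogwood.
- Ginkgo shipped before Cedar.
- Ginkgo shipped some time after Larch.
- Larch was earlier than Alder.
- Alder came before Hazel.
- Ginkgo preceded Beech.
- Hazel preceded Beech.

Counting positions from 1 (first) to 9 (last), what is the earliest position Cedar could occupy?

8

Alder, Dogwood, Elm, Fir, Ginkgo, Hazel, and Larch must all come before Cedar — 7 forced predecessors.
Nothing else is forced ahead of Cedar, so its earliest slot is position 7 + 1 = 8.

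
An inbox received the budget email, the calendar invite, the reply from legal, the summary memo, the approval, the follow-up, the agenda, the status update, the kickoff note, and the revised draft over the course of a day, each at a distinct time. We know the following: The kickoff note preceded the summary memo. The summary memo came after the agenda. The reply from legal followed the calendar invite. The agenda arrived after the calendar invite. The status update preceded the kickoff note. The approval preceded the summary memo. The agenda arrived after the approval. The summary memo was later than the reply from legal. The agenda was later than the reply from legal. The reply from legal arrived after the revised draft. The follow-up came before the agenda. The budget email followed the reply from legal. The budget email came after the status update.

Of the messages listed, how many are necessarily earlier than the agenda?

5

Directly stated before the agenda: the approval, the calendar invite, the follow-up, and the reply from legal.
The revised draft reaches the agenda via the revised draft → the reply from legal → the agenda.
That's the approval, the calendar invite, the follow-up, the reply from legal, and the revised draft — 5 in all.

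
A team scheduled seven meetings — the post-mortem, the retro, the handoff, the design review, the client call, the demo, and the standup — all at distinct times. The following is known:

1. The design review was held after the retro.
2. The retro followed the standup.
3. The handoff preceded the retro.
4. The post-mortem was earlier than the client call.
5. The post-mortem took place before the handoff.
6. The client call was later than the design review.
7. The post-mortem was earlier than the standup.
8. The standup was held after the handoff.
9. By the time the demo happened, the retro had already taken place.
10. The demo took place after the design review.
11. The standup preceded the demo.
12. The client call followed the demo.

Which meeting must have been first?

the post-mortem

The post-mortem has a chain of constraints placing it before every other meeting, so the post-mortem must be first.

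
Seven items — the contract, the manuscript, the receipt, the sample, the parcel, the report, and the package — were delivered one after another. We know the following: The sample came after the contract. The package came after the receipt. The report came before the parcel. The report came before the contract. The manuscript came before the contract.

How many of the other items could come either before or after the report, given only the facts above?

Forced after the report: the contract, the parcel, and the sample.
That leaves the manuscript, the package, and the receipt with no forced order relative to the report — 3.

3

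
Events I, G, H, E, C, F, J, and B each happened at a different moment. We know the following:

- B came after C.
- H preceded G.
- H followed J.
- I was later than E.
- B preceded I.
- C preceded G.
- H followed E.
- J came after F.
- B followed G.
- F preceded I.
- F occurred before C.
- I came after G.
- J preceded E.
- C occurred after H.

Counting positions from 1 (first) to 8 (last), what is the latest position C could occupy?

C must come before B, G, and I — 3 events forced after it.
Everything else can be placed before C in some valid order, so C can sit as late as position 8 − 3 = 5.

5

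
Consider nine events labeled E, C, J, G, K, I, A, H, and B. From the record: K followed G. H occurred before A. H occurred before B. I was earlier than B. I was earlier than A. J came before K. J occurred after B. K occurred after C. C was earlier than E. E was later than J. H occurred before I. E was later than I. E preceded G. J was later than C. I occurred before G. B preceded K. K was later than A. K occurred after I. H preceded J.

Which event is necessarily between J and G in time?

E

Tracing the constraints gives J → E → G, so E sits after J and before G.
No other event is forced both after J and before G.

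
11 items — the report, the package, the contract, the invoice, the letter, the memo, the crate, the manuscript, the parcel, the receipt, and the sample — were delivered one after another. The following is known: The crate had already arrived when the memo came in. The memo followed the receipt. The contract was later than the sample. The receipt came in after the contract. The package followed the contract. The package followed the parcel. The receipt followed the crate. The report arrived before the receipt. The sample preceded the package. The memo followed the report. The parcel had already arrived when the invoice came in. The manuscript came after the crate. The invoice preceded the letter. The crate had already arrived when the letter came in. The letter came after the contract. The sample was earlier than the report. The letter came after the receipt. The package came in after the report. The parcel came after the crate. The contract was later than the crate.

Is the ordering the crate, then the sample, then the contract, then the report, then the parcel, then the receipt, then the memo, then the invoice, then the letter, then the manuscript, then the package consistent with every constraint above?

Check each stated constraint against the proposed order — e.g. the sample is ahead of the package; the crate is ahead of the manuscript. Every pair is in the required order; nothing is violated.

yes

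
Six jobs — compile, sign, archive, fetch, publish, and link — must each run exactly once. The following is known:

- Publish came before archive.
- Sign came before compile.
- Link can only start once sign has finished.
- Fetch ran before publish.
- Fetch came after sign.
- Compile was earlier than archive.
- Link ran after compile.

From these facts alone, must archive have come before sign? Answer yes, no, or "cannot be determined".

Tracing the constraints gives sign → compile → archive, so sign must come before archive.
That means archive cannot be before sign.

no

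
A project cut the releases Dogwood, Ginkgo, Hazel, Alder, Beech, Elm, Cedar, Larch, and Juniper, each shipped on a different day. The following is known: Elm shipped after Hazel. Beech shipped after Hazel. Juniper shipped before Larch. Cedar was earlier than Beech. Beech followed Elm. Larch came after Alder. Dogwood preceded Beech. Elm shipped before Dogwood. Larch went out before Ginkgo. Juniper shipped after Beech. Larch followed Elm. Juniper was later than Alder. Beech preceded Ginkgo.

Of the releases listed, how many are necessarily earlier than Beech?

Directly stated before Beech: Cedar, Dogwood, Elm, and Hazel.
No chain forces Juniper (or any of the others) ahead of Beech.
That's Cedar, Dogwood, Elm, and Hazel — 4 in all.

4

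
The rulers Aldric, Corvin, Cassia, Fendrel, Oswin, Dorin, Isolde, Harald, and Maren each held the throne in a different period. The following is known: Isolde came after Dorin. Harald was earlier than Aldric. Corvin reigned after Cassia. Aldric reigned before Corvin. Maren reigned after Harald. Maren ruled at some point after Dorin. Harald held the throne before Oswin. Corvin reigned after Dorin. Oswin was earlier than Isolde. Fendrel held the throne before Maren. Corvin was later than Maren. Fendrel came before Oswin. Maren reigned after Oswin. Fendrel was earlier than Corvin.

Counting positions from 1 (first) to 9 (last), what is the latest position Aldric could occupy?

Aldric must come before Corvin — 1 ruler forced after them.
Everything else can be placed before Aldric in some valid order, so Aldric can sit as late as position 9 − 1 = 8.

8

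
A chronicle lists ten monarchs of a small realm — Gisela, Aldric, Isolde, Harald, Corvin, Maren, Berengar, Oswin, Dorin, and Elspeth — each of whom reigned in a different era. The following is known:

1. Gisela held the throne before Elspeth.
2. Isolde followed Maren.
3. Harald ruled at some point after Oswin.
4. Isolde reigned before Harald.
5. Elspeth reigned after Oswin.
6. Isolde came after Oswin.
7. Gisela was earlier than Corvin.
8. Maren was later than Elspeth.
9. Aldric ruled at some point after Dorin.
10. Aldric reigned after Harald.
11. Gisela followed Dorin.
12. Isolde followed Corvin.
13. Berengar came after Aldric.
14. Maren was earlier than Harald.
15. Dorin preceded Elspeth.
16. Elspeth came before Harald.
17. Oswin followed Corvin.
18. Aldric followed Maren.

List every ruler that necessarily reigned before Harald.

Corvin, Dorin, Elspeth, Gisela, Isolde, Maren, Oswin

Directly stated before Harald: Elspeth, Isolde, Maren, and Oswin.
Corvin reaches Harald via Corvin → Oswin → Harald.
Dorin reaches Harald via Dorin → Elspeth → Harald.
Gisela reaches Harald via Gisela → Elspeth → Harald.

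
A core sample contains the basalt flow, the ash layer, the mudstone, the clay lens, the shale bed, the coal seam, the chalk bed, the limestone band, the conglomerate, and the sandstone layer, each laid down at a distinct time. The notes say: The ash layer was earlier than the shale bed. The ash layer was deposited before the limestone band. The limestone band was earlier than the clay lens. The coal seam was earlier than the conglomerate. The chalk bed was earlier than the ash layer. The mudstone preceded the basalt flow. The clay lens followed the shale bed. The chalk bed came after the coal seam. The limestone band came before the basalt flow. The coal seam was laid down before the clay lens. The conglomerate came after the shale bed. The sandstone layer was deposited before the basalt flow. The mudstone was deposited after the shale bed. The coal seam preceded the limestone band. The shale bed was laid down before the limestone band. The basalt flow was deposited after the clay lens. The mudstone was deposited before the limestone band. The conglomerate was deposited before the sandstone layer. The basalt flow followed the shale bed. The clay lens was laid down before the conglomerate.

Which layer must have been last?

Every other layer has a chain of constraints placing it before the basalt flow, so the basalt flow is last.

the basalt flow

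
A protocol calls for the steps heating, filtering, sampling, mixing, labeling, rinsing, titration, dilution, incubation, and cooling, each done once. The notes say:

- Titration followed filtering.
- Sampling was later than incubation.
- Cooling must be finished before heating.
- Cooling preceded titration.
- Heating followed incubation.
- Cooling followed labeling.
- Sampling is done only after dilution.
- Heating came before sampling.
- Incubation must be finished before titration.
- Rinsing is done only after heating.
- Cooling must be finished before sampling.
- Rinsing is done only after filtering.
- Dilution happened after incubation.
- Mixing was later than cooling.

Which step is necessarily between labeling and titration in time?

Tracing the constraints gives labeling → cooling → titration, so cooling sits after labeling and before titration.
No other step is forced both after labeling and before titration.

cooling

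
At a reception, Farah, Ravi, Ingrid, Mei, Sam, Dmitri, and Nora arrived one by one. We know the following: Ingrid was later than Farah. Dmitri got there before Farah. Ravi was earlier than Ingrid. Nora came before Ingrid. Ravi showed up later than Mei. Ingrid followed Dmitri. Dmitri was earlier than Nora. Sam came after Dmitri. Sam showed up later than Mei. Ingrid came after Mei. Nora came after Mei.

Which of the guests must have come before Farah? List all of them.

Directly stated before Farah: Dmitri.

Dmitri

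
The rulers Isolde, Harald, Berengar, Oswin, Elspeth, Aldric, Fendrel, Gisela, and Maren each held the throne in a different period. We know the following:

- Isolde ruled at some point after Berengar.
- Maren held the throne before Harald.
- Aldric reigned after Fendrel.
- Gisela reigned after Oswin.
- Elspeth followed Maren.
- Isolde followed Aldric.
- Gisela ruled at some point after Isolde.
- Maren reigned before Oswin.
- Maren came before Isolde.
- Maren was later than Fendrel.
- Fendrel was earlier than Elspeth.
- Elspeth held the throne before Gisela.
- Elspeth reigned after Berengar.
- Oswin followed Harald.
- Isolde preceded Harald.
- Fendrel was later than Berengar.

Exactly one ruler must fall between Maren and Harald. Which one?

Tracing the constraints gives Maren → Isolde → Harald, so Isolde sits after Maren and before Harald.
No other ruler is forced both after Maren and before Harald.

Isolde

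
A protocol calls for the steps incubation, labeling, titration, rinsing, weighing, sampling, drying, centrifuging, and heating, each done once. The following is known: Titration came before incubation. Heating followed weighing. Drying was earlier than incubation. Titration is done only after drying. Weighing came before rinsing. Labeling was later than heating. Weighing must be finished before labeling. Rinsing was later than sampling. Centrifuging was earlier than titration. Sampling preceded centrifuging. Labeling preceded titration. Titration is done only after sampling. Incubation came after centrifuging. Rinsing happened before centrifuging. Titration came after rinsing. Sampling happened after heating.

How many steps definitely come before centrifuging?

4

Directly stated before centrifuging: rinsing and sampling.
Heating reaches centrifuging via heating → sampling → centrifuging.
Weighing reaches centrifuging via weighing → rinsing → centrifuging.
No chain forces drying (or any of the others) ahead of centrifuging.
That's heating, rinsing, sampling, and weighing — 4 in all.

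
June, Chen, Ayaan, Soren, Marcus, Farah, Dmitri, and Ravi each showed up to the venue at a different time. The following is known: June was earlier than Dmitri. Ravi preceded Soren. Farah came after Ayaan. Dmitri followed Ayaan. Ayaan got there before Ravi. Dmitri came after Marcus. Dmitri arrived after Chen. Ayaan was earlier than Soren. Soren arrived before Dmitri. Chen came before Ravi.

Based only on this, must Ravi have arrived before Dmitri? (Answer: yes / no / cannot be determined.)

Chain the constraints: Ravi → Soren → Dmitri. Each link is directly stated, so Ravi comes before Dmitri.

yes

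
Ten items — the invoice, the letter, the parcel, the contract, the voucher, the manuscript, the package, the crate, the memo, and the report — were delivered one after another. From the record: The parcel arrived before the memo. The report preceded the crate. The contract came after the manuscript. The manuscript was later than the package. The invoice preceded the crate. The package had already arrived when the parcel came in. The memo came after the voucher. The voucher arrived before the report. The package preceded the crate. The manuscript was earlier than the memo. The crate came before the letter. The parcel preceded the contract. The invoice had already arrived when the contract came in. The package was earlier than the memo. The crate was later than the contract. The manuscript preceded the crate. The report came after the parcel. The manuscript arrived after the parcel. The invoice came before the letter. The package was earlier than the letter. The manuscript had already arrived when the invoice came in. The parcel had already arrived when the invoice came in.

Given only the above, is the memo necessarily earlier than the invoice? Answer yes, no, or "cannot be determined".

cannot be determined

No chain of stated constraints runs from the memo to the invoice, and none runs from the invoice to the memo either.
So the relative order of the memo and the invoice is not fixed by the given facts.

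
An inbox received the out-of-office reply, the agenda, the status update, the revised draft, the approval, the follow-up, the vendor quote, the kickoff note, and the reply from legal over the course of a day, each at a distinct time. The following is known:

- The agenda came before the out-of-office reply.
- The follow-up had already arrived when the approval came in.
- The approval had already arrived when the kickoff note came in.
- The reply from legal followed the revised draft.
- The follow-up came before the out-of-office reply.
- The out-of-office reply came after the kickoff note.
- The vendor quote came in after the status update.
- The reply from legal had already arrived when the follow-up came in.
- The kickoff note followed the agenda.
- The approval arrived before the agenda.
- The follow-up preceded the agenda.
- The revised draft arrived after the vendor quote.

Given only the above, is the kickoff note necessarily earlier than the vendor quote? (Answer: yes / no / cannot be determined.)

Tracing the constraints gives the vendor quote → the revised draft → the reply from legal → the follow-up → the approval → the kickoff note, so the vendor quote must come before the kickoff note.
That means the kickoff note cannot be before the vendor quote.

no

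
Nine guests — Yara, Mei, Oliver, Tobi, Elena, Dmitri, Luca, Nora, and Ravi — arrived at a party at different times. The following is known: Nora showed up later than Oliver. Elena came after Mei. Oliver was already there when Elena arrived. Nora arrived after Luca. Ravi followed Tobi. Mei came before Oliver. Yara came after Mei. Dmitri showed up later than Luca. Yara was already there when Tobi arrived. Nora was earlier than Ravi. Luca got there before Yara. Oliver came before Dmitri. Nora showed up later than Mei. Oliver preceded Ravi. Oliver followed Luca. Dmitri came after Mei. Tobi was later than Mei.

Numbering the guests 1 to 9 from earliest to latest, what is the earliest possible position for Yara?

Luca and Mei must both come before Yara — 2 forced predecessors.
Nothing else is forced ahead of Yara, so their earliest slot is position 2 + 1 = 3.

3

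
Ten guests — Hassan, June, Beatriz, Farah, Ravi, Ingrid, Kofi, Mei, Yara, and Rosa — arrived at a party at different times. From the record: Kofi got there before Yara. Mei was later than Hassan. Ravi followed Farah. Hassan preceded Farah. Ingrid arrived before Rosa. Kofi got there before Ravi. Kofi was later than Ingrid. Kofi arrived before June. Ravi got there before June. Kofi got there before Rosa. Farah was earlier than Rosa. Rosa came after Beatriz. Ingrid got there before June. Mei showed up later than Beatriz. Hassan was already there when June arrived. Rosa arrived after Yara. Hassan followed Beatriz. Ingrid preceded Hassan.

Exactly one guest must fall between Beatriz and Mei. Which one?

Tracing the constraints gives Beatriz → Hassan → Mei, so Hassan sits after Beatriz and before Mei.
No other guest is forced both after Beatriz and before Mei.

Hassan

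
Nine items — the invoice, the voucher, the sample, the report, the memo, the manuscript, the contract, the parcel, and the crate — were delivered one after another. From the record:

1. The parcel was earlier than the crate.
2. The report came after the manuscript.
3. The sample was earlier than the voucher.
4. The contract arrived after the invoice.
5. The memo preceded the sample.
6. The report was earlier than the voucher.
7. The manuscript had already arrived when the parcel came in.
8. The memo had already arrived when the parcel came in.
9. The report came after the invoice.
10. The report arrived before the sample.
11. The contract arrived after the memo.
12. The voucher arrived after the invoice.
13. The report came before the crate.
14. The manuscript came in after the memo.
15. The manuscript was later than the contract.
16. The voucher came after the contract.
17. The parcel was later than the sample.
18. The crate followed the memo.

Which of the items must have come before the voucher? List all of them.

Directly stated before the voucher: the contract, the invoice, the report, and the sample.
The manuscript reaches the voucher via the manuscript → the report → the voucher.
The memo reaches the voucher via the memo → the sample → the voucher.

the contract, the invoice, the manuscript, the memo, the report, the sample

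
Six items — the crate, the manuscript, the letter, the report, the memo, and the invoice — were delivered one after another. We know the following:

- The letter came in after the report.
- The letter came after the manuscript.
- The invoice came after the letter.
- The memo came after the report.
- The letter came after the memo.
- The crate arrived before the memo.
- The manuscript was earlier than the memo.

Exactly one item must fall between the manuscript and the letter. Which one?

Tracing the constraints gives the manuscript → the memo → the letter, so the memo sits after the manuscript and before the letter.
No other item is forced both after the manuscript and before the letter.

the memo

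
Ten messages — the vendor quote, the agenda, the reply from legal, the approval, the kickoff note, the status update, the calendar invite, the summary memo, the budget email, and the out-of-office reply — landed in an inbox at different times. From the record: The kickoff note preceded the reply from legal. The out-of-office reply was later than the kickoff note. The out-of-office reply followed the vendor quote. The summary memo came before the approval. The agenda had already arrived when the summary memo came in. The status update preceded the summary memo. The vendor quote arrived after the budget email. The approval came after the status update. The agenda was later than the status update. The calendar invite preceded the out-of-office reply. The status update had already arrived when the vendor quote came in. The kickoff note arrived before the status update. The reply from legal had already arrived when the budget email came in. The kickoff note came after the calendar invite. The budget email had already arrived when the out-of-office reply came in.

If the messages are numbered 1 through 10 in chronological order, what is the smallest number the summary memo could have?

5

The agenda, the calendar invite, the kickoff note, and the status update must all come before the summary memo — 4 forced predecessors.
Nothing else is forced ahead of the summary memo, so its earliest slot is position 4 + 1 = 5.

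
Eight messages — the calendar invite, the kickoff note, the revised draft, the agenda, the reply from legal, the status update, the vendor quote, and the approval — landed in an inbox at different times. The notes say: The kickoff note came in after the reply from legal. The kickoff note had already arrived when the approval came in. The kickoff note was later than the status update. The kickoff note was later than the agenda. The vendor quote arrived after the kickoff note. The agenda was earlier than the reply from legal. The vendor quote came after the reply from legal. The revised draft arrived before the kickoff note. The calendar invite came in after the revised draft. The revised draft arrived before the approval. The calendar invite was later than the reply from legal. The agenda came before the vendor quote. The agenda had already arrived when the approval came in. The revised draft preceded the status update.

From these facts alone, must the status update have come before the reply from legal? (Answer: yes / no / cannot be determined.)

No chain of stated constraints runs from the status update to the reply from legal, and none runs from the reply from legal to the status update either.
So the relative order of the status update and the reply from legal is not fixed by the given facts.

cannot be determined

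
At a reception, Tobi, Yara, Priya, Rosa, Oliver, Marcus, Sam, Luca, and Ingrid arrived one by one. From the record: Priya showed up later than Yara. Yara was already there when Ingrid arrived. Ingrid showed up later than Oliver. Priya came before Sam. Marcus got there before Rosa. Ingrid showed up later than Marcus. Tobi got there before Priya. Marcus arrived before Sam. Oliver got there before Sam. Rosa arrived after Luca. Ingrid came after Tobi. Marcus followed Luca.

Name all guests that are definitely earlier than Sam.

Luca, Marcus, Oliver, Priya, Tobi, Yara

Directly stated before Sam: Marcus, Oliver, and Priya.
Luca reaches Sam via Luca → Marcus → Sam.
Tobi reaches Sam via Tobi → Priya → Sam.
Yara reaches Sam via Yara → Priya → Sam.
No chain forces Rosa (or any of the others) ahead of Sam.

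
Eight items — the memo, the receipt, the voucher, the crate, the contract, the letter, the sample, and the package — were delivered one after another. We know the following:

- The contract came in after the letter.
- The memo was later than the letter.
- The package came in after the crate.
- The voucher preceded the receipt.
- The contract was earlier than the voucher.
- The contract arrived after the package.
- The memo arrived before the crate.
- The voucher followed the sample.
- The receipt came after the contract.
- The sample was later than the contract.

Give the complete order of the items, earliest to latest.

The constraints fix every adjacent pair, so only one ordering works:
the letter → the memo → the crate → the package → the contract → the sample → the voucher → the receipt.

the letter, the memo, the crate, the package, the contract, the sample, the voucher, the receipt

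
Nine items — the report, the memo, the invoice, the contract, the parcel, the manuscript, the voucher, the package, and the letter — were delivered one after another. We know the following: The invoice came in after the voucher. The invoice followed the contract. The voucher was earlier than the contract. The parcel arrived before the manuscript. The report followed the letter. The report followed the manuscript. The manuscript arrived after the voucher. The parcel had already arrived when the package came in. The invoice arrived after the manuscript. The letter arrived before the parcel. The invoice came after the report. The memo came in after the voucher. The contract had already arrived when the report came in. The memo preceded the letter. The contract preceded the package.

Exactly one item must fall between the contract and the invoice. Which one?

the report

Tracing the constraints gives the contract → the report → the invoice, so the report sits after the contract and before the invoice.
No other item is forced both after the contract and before the invoice.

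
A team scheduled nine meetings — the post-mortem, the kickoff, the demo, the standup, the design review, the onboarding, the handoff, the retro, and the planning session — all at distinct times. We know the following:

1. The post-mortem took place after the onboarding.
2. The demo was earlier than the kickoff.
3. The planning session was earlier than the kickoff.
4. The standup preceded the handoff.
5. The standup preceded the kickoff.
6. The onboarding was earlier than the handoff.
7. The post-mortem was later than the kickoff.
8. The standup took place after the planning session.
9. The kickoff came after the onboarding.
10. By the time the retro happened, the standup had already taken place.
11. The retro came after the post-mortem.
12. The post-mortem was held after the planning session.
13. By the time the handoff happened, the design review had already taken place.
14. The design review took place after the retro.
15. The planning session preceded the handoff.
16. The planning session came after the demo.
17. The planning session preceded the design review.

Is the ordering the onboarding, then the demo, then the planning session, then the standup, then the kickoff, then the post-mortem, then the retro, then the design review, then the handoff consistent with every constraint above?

Check each stated constraint against the proposed order — e.g. the planning session is ahead of the handoff; the onboarding is ahead of the handoff. Every pair is in the required order; nothing is violated.

yes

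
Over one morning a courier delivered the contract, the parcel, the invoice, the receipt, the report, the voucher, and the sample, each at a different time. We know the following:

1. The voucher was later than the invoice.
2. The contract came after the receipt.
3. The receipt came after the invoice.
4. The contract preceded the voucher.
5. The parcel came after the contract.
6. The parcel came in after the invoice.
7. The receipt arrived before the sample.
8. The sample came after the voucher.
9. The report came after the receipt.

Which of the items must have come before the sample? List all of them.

Directly stated before the sample: the receipt and the voucher.
The contract reaches the sample via the contract → the voucher → the sample.
The invoice reaches the sample via the invoice → the receipt → the sample.
No chain forces the parcel (or any of the others) ahead of the sample.

the contract, the invoice, the receipt, the voucher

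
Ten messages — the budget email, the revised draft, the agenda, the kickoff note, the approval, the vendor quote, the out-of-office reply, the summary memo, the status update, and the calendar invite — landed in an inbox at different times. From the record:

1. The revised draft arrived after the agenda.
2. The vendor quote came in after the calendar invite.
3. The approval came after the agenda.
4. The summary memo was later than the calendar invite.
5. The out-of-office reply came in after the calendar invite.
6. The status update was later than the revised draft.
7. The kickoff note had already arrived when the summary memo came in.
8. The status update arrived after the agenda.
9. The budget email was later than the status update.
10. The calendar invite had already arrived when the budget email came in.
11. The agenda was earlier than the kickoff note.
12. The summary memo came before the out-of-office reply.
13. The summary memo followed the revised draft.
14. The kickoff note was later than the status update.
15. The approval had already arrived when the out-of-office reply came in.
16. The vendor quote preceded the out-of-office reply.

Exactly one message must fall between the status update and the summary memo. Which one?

the kickoff note

Tracing the constraints gives the status update → the kickoff note → the summary memo, so the kickoff note sits after the status update and before the summary memo.
No other message is forced both after the status update and before the summary memo.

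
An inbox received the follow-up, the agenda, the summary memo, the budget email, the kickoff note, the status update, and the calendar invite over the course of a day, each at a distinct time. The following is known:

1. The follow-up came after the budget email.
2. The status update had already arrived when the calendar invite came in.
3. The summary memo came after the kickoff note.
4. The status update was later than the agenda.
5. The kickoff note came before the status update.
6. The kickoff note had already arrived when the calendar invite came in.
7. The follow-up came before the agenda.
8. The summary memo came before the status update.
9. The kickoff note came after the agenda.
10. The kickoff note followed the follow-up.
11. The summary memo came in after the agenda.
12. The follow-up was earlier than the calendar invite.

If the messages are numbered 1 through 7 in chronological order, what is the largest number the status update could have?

The status update must come before the calendar invite — 1 message forced after it.
Everything else can be placed before the status update in some valid order, so the status update can sit as late as position 7 − 1 = 6.

6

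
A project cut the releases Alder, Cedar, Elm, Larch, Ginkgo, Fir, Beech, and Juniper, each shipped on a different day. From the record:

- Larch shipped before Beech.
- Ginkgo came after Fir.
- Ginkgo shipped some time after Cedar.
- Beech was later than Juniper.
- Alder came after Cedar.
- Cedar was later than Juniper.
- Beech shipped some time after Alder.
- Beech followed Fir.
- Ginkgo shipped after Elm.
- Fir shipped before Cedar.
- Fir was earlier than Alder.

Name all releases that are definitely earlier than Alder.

Cedar, Fir, Juniper

Directly stated before Alder: Cedar and Fir.
Juniper reaches Alder via Juniper → Cedar → Alder.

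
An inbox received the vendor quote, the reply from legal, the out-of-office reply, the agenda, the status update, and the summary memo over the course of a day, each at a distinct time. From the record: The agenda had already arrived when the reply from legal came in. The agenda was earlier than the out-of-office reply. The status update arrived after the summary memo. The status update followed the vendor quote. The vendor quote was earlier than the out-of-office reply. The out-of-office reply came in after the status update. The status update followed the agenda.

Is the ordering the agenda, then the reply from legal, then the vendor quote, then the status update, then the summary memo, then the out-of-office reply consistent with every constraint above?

no

The constraints require the summary memo before the status update, but in the proposed sequence the status update appears ahead of the summary memo. That one violation is enough.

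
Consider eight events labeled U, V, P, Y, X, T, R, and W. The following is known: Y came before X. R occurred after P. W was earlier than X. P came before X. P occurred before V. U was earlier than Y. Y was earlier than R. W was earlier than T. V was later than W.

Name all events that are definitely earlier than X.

P, U, W, Y

Directly stated before X: P, W, and Y.
U reaches X via U → Y → X.
No chain forces V (or any of the others) ahead of X.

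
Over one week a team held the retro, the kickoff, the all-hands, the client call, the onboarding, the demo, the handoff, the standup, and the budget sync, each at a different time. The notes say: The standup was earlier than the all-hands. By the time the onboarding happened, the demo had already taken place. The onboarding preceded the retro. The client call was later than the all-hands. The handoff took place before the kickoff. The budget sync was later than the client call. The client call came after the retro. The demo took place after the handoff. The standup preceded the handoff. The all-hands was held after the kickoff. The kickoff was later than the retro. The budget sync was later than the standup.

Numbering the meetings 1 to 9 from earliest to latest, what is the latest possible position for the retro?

The retro must come before the all-hands, the budget sync, the client call, and the kickoff — 4 meetings forced after it.
Everything else can be placed before the retro in some valid order, so the retro can sit as late as position 9 − 4 = 5.

5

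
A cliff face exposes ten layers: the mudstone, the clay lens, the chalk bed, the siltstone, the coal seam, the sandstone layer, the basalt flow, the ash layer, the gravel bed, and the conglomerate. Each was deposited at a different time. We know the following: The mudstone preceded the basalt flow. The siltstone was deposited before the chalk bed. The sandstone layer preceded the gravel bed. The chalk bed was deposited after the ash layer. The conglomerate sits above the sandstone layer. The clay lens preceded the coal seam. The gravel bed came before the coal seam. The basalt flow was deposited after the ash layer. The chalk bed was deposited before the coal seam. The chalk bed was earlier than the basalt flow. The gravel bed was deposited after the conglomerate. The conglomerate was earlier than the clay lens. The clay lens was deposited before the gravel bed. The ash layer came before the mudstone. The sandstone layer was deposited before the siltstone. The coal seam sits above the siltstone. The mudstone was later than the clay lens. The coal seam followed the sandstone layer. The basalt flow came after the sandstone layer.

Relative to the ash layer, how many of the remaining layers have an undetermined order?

Forced after the ash layer: the basalt flow, the chalk bed, the coal seam, and the mudstone.
That leaves the clay lens, the conglomerate, the gravel bed, the sandstone layer, and the siltstone with no forced order relative to the ash layer — 5.

5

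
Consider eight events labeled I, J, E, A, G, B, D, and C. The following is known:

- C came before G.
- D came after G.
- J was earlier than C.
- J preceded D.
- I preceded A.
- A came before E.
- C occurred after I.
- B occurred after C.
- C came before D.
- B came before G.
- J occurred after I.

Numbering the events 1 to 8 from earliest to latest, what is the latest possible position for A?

A must come before E — 1 event forced after it.
Everything else can be placed before A in some valid order, so A can sit as late as position 8 − 1 = 7.

7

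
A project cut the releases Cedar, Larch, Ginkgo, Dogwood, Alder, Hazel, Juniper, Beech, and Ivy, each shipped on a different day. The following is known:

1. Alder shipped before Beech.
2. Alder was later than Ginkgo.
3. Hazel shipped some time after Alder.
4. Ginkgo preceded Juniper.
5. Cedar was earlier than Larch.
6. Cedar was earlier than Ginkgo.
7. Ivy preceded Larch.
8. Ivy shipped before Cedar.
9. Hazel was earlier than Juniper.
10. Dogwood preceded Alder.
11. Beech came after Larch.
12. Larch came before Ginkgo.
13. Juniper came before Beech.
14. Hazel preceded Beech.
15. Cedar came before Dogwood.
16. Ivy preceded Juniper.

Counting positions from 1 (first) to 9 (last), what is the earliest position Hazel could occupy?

Alder, Cedar, Dogwood, Ginkgo, Ivy, and Larch must all come before Hazel — 6 forced predecessors.
Nothing else is forced ahead of Hazel, so its earliest slot is position 6 + 1 = 7.

7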